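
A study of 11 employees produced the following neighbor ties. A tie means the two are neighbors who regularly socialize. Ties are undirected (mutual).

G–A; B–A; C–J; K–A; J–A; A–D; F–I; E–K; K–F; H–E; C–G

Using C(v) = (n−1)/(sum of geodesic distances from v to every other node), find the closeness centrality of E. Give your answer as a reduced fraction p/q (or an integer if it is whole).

Distances from E: A:2, B:3, C:4, D:3, F:2, G:3, H:1, I:3, J:3, K:1. Sum = 25.
n = 11, so closeness = 10/25 = 2/5.

2/5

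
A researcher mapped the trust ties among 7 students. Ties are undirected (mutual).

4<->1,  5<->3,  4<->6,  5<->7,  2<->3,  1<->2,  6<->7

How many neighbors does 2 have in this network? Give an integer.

2

2 is directly tied to 1 and 3. That is 2 neighbors, so the degree of 2 is 2.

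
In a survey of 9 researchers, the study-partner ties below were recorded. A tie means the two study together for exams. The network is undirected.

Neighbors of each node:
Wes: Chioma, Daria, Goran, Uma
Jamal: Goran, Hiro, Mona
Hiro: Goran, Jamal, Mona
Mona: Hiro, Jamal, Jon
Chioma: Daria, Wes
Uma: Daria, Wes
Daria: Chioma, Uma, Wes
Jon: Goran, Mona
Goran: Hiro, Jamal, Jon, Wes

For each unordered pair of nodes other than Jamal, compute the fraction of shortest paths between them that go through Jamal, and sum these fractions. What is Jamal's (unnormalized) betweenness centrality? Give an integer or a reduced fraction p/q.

5/3

Pairs whose geodesics pass through Jamal — Daria–Mona: 1/3; Chioma–Mona: 1/3; Uma–Mona: 1/3; Wes–Mona: 1/3; Mona–Goran: 1/3.
All other pairs contribute 0.
Summing the contributions gives betweenness(Jamal) = 5/3.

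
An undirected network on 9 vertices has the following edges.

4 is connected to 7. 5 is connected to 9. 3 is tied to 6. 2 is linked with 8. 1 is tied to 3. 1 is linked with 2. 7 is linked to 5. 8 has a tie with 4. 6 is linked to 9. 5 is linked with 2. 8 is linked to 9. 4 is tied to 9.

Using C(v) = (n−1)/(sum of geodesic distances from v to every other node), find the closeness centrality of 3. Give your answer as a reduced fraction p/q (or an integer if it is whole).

Distances from 3: 1:1, 2:2, 4:3, 5:3, 6:1, 7:4, 8:3, 9:2. Sum = 19.
n = 9, so closeness = 8/19.

8/19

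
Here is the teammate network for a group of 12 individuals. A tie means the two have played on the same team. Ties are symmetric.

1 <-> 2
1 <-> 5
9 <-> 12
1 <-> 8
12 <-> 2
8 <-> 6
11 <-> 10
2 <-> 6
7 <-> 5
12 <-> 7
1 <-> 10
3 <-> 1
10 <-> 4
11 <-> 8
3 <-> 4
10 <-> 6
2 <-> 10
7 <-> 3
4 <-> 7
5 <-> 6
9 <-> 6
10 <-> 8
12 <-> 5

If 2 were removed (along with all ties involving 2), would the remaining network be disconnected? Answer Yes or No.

Even without 2, every remaining node can still reach every other (the residual graph is connected), so 2 is not a cut vertex.

No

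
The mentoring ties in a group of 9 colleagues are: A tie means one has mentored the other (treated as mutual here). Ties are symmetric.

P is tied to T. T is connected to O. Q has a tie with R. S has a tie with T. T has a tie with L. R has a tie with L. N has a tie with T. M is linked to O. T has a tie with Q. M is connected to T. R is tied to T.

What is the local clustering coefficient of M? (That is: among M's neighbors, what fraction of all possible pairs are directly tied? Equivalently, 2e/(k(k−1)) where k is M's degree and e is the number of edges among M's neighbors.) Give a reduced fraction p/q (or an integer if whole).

M's neighbors: O and T (k = 2).
Possible neighbor pairs: C(2,2) = 1. Edges among them: O–T → e = 1.
Clustering(M) = 1/1.

1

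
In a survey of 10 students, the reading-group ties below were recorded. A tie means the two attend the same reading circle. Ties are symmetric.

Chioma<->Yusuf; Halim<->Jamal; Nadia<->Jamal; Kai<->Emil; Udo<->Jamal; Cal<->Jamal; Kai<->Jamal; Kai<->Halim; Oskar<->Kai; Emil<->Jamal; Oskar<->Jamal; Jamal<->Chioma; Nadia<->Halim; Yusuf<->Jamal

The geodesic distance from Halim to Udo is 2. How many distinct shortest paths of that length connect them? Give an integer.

The shortest distance is 2, and the only length-2 path is Halim–Jamal–Udo. So there is exactly 1 shortest path.

1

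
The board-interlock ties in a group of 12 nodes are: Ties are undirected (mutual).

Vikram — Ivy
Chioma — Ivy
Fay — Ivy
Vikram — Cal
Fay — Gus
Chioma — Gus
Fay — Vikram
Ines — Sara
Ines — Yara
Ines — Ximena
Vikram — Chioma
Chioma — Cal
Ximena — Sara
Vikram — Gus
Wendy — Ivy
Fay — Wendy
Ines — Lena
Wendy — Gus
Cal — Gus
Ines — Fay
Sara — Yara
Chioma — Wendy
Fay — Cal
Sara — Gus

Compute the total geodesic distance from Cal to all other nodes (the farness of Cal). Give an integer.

21

Distances from Cal: Chioma:1, Fay:1, Gus:1, Ines:2, Ivy:2, Lena:3, Sara:2, Vikram:1, Wendy:2, Ximena:3, Yara:3.
Sum = 1 + 1 + 1 + 2 + 2 + 3 + 2 + 1 + 2 + 3 + 3 = 21.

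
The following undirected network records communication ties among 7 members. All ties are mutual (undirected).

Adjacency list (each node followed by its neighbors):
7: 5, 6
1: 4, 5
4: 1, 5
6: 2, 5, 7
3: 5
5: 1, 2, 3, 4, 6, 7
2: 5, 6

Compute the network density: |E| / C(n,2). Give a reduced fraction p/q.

There are 9 edges and 7 nodes, so the maximum possible is C(7,2) = 21.
Density = 9/21 = 3/7.

3/7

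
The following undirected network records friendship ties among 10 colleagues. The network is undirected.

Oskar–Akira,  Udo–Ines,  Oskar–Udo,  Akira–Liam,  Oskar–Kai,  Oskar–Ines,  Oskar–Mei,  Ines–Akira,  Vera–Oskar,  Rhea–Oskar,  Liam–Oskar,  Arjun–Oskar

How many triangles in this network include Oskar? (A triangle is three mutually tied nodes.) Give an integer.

3

Oskar's neighbors: Akira, Arjun, Ines, Kai, Liam, Mei, Rhea, Udo, and Vera.
Neighbor pairs that are themselves tied: Oskar–Akira–Ines; Oskar–Akira–Liam; Oskar–Ines–Udo. Each forms one triangle with Oskar, for 3 in total.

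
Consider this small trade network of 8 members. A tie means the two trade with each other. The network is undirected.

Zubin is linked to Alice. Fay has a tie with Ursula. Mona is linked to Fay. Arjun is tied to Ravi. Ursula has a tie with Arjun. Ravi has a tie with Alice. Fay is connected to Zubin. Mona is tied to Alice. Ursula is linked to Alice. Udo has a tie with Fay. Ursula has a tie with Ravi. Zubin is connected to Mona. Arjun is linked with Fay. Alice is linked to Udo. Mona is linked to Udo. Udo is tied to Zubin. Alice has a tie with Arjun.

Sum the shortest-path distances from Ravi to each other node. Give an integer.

11

Distances from Ravi: Alice:1, Arjun:1, Fay:2, Mona:2, Udo:2, Ursula:1, Zubin:2.
Sum = 1 + 1 + 2 + 2 + 2 + 1 + 2 = 11.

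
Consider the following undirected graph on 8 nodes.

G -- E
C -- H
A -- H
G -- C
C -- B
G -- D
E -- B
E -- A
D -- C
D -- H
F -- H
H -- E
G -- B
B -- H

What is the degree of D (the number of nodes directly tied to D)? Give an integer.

D is directly tied to C, G, and H. That is 3 neighbors, so the degree of D is 3.

3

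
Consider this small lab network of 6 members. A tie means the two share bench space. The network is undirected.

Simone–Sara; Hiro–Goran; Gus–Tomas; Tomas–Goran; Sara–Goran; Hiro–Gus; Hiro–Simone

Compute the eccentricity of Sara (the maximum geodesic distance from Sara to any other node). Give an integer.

3

Distances from Sara: Goran:1, Gus:3, Hiro:2, Simone:1, Tomas:2.
The largest is 3 (to Gus), so the eccentricity of Sara is 3.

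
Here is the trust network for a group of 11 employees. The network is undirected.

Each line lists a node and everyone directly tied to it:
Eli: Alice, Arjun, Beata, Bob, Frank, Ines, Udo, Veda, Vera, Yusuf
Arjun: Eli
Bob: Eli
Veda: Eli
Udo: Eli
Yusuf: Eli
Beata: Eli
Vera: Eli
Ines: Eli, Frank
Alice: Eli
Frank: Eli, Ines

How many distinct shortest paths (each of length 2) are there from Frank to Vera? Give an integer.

1

The shortest distance is 2, and the only length-2 path is Frank–Eli–Vera. So there is exactly 1 shortest path.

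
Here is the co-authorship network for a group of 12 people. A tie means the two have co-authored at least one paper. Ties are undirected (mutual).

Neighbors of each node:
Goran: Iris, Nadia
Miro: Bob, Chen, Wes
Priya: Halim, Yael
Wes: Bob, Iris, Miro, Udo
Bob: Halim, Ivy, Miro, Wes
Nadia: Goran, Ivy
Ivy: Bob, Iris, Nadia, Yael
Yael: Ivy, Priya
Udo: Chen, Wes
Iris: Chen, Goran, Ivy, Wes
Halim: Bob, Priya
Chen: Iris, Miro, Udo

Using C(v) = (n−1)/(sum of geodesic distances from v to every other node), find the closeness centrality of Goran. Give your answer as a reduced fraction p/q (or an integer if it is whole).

11/28

Distances from Goran: Bob:3, Chen:2, Halim:4, Iris:1, Ivy:2, Miro:3, Nadia:1, Priya:4, Udo:3, Wes:2, Yael:3. Sum = 28.
n = 12, so closeness = 11/28.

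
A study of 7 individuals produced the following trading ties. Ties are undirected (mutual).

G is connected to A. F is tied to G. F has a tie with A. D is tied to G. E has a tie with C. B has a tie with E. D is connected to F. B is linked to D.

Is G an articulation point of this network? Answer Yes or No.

No

Even without G, every remaining node can still reach every other (the residual graph is connected), so G is not a cut vertex.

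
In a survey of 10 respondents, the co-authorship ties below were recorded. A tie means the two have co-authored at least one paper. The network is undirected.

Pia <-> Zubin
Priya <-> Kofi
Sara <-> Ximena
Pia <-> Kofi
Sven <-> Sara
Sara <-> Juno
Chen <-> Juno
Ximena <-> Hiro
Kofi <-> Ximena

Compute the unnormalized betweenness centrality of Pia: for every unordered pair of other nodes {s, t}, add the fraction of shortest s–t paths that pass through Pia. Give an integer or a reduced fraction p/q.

Pairs whose geodesics pass through Pia — Zubin–Kofi: 1; Zubin–Sven: 1; Zubin–Chen: 1; Zubin–Hiro: 1; Zubin–Sara: 1; Zubin–Ximena: 1; Zubin–Juno: 1; Zubin–Priya: 1.
All other pairs contribute 0.
Summing the contributions gives betweenness(Pia) = 8.

8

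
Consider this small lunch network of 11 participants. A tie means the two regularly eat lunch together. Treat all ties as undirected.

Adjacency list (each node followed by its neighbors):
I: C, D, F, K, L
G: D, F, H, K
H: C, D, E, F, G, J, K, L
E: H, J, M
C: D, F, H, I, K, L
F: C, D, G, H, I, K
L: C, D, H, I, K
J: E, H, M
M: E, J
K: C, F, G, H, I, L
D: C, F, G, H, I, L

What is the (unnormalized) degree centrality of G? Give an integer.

4

G is directly tied to D, F, H, and K. That is 4 neighbors, so the degree of G is 4.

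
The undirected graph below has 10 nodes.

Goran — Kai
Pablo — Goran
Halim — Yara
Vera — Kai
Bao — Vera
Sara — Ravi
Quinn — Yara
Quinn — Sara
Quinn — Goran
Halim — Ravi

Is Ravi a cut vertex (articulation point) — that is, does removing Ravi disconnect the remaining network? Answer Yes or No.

No

Even without Ravi, every remaining node can still reach every other (the residual graph is connected), so Ravi is not a cut vertex.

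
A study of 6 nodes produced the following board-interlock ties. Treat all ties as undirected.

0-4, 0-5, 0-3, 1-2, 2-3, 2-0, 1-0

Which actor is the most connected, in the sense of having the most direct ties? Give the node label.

Degrees — 0:5, 1:2, 2:3, 3:2, 4:1, 5:1.
The maximum is 5, attained only by 0.

0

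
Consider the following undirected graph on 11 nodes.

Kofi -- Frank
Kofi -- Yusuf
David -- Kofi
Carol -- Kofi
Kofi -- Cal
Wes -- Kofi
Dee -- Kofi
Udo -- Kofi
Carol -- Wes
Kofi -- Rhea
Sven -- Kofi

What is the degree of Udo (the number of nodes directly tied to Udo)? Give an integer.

1

Udo is directly tied to Kofi. That is 1 neighbor, so the degree of Udo is 1.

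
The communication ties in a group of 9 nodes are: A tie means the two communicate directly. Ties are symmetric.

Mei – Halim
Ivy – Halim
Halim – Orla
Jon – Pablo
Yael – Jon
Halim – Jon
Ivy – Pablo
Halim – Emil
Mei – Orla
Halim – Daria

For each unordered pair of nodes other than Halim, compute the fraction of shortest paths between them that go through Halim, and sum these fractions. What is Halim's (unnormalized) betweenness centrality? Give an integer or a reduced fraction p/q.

22

Pairs whose geodesics pass through Halim — Jon–Ivy: 1/2; Jon–Orla: 1; Jon–Daria: 1; Jon–Mei: 1; Jon–Emil: 1; Ivy–Orla: 1; Ivy–Yael: 1/2; Ivy–Daria: 1; Ivy–Mei: 1; Ivy–Emil: 1; Pablo–Orla: 2/2; Pablo–Daria: 2/2; Pablo–Mei: 2/2; Pablo–Emil: 2/2 … (+9 more pairs).
All other pairs contribute 0.
Summing the contributions gives betweenness(Halim) = 22.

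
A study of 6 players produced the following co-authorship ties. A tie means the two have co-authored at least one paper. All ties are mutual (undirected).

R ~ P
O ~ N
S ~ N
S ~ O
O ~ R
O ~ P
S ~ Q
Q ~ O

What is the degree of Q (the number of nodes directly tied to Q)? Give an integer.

Q is directly tied to O and S. That is 2 neighbors, so the degree of Q is 2.

2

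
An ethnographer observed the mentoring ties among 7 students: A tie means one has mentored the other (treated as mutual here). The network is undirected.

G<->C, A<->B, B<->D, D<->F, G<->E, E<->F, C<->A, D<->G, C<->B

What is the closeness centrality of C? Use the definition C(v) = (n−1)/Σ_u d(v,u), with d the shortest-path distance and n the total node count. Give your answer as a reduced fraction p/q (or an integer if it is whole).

Distances from C: A:1, B:1, D:2, E:2, F:3, G:1. Sum = 10.
n = 7, so closeness = 6/10 = 3/5.

3/5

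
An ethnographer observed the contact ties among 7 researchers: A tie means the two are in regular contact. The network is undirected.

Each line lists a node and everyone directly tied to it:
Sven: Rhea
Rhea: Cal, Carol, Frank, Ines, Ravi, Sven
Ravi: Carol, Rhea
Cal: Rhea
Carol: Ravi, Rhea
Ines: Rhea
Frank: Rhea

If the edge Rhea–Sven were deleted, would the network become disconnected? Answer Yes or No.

Without the Rhea–Sven edge there is no alternate route between Rhea and Sven, so the network disconnects. It is a bridge.

Yes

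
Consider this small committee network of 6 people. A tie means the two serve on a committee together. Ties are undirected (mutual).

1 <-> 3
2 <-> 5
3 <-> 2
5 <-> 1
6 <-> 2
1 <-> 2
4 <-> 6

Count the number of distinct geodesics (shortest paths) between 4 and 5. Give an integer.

1

The shortest distance is 3, and the only length-3 path is 4–6–2–5. So there is exactly 1 shortest path.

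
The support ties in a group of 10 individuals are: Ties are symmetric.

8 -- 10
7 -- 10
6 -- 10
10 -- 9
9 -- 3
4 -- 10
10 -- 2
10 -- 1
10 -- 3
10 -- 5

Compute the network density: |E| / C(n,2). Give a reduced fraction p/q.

2/9

There are 10 edges and 10 nodes, so the maximum possible is C(10,2) = 45.
Density = 10/45 = 2/9.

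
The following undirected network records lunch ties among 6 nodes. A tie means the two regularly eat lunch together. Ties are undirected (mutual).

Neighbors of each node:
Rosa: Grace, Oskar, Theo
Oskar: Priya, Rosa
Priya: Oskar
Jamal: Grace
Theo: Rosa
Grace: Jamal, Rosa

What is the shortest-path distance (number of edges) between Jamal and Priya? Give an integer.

4

One shortest route is Jamal – Grace – Rosa – Oskar – Priya, which uses 4 edges, and at distance 3 from Jamal we only reach {Oskar, Theo}, which does not include Priya. So d(Jamal,Priya) = 4.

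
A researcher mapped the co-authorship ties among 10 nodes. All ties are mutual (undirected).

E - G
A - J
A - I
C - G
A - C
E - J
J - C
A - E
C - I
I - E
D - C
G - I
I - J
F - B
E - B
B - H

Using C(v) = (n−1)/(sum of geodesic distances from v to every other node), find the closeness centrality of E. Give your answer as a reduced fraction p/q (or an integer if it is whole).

9/14

Distances from E: A:1, B:1, C:2, D:3, F:2, G:1, H:2, I:1, J:1. Sum = 14.
n = 10, so closeness = 9/14.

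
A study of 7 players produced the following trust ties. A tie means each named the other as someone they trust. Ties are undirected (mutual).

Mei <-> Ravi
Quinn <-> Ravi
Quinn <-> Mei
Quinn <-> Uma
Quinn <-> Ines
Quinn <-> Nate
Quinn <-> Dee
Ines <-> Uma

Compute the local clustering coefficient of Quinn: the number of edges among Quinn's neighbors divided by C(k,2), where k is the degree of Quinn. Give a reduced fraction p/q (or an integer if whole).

2/15

Quinn's neighbors: Dee, Ines, Mei, Nate, Ravi, and Uma (k = 6).
Possible neighbor pairs: C(6,2) = 15. Edges among them: Ines–Uma, Mei–Ravi → e = 2.
Clustering(Quinn) = 2/15.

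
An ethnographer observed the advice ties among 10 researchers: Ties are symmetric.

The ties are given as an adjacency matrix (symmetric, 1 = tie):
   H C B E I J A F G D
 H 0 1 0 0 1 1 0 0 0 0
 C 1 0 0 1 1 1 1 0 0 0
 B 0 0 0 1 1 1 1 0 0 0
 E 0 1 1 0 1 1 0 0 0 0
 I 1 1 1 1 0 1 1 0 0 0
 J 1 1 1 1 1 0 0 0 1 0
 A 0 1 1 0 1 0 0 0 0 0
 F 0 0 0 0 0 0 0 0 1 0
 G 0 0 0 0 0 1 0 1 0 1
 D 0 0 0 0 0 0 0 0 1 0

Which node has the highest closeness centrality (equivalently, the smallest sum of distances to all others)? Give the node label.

Farness (sum of distances to all others) for each node — A:20, B:16, C:15, D:24, E:16, F:24, G:16, H:17, I:14, J:12.
The smallest farness is 12, for J, so J has the highest closeness.

J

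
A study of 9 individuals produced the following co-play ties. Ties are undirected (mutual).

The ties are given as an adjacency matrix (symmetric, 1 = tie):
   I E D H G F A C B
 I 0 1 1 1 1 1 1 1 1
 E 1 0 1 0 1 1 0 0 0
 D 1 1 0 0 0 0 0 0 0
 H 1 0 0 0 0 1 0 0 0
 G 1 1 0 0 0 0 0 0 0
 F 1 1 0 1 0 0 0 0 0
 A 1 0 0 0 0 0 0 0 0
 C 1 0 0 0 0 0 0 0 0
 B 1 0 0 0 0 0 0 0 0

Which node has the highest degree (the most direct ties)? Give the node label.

Degrees — A:1, B:1, C:1, D:2, E:4, F:3, G:2, H:2, I:8.
The maximum is 8, attained only by I.

I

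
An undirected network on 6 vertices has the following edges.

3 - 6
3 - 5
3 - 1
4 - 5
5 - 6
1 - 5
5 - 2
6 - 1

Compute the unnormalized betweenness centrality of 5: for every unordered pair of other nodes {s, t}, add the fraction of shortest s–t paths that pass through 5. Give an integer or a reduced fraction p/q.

7

Pairs whose geodesics pass through 5 — 2–4: 1; 2–6: 1; 2–1: 1; 2–3: 1; 4–6: 1; 4–1: 1; 4–3: 1.
All other pairs contribute 0.
Summing the contributions gives betweenness(5) = 7.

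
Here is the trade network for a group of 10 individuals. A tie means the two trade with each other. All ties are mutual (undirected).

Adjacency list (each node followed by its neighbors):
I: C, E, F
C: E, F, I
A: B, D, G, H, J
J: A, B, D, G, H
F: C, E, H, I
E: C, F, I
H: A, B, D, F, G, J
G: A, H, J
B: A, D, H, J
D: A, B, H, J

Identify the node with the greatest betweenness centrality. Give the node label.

H

Unnormalized betweenness of each node: A:2/3, B:0, C:0, D:0, E:0, F:18, G:0, H:62/3, I:0, J:2/3.
H has the largest value, 62/3, making it the main broker — the node through which the most shortest paths run.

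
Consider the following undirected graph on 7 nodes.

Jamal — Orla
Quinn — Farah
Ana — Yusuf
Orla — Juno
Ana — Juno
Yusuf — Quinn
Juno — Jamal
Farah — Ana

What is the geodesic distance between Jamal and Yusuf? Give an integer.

3

One shortest route is Jamal – Juno – Ana – Yusuf, which uses 3 edges, and at distance 2 from Jamal we only reach {Ana}, which does not include Yusuf. So d(Jamal,Yusuf) = 3.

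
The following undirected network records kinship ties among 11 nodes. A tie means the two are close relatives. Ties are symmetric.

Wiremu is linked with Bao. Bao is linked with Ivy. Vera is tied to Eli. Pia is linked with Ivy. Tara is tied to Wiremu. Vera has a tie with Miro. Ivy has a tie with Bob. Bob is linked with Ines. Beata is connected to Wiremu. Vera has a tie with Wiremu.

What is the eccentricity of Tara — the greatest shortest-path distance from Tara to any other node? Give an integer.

Distances from Tara: Bao:2, Beata:2, Bob:4, Eli:3, Ines:5, Ivy:3, Miro:3, Pia:4, Vera:2, Wiremu:1.
The largest is 5 (to Ines), so the eccentricity of Tara is 5.

5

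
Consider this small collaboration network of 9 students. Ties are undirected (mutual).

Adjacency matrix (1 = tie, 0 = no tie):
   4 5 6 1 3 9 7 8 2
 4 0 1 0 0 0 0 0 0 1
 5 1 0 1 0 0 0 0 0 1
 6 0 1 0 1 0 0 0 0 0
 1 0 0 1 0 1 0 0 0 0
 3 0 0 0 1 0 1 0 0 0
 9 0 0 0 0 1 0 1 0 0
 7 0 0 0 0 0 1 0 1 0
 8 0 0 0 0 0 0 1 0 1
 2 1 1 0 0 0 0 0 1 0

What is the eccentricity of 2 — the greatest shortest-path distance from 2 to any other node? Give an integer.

Distances from 2: 1:3, 3:4, 4:1, 5:1, 6:2, 7:2, 8:1, 9:3.
The largest is 4 (to 3), so the eccentricity of 2 is 4.

4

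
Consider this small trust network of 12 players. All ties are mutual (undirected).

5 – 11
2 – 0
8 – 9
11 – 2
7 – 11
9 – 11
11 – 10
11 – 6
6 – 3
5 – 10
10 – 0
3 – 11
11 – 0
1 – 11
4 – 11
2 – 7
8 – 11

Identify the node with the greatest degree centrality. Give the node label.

11

Degrees — 0:3, 1:1, 2:3, 3:2, 4:1, 5:2, 6:2, 7:2, 8:2, 9:2, 10:3, 11:11.
The maximum is 11, attained only by 11.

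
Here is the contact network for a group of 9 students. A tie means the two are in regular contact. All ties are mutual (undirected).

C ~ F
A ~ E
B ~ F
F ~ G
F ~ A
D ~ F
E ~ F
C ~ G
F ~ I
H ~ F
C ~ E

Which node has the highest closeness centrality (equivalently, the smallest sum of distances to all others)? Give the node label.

Farness (sum of distances to all others) for each node — A:14, B:15, C:13, D:15, E:13, F:8, G:14, H:15, I:15.
The smallest farness is 8, for F, so F has the highest closeness.

F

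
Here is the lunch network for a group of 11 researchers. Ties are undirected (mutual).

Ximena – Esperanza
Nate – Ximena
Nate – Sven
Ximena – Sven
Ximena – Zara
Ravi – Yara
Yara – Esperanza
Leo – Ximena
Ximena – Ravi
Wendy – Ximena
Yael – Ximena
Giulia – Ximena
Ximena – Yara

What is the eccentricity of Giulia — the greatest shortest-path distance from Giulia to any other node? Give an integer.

Distances from Giulia: Esperanza:2, Leo:2, Nate:2, Ravi:2, Sven:2, Wendy:2, Ximena:1, Yael:2, Yara:2, Zara:2.
The largest is 2 (to Nate, Zara, Esperanza, Wendy, Yael, Yara, Ravi, Leo, and Sven), so the eccentricity of Giulia is 2.

2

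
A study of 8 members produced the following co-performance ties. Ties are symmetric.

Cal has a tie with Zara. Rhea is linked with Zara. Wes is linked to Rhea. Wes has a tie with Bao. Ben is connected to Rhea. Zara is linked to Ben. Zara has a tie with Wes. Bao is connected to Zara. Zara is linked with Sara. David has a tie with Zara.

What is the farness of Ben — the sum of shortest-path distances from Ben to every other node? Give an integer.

12

Distances from Ben: Bao:2, Cal:2, David:2, Rhea:1, Sara:2, Wes:2, Zara:1.
Sum = 2 + 2 + 2 + 1 + 2 + 2 + 1 = 12.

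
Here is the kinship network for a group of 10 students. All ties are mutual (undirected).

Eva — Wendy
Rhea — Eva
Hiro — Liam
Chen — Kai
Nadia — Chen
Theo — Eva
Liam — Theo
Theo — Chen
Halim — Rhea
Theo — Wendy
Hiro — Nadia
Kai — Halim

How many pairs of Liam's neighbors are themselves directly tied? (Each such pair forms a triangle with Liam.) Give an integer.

0

Liam's neighbors are Hiro and Theo, but none of them are tied to each other, so no triangle contains Liam.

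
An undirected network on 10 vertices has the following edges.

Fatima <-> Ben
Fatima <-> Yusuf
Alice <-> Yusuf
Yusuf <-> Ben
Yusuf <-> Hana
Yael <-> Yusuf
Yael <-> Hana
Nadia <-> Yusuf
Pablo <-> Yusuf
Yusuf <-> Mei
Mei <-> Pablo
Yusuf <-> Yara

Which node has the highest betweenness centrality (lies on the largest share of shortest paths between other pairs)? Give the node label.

Unnormalized betweenness of each node: Alice:0, Ben:0, Fatima:0, Hana:0, Mei:0, Nadia:0, Pablo:0, Yael:0, Yara:0, Yusuf:33.
Yusuf has the largest value, 33, making it the main broker — the node through which the most shortest paths run.

Yusuf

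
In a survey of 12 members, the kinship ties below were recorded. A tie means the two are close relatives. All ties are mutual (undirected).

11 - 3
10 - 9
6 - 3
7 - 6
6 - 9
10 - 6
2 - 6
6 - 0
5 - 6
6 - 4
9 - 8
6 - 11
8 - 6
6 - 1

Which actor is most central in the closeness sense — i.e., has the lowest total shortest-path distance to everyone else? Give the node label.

Farness (sum of distances to all others) for each node — 0:21, 1:21, 2:21, 3:20, 4:21, 5:21, 6:11, 7:21, 8:20, 9:19, 10:20, 11:20.
The smallest farness is 11, for 6, so 6 has the highest closeness.

6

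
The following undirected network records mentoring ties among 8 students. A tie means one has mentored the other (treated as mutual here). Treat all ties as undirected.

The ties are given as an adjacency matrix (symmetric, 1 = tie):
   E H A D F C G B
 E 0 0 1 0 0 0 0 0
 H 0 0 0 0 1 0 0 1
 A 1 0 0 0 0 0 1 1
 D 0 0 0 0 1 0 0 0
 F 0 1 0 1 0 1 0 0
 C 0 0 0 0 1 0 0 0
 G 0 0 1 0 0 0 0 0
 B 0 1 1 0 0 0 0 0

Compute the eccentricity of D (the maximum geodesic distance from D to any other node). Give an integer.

5

Distances from D: A:4, B:3, C:2, E:5, F:1, G:5, H:2.
The largest is 5 (to E and G), so the eccentricity of D is 5.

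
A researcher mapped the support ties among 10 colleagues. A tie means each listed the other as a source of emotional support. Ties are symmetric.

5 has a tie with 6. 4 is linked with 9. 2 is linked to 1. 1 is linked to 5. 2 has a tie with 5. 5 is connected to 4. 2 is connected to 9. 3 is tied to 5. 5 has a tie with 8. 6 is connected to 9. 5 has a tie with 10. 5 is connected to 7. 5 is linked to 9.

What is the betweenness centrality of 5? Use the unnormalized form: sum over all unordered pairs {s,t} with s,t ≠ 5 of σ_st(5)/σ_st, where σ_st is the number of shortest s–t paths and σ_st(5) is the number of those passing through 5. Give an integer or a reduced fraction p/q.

30

Pairs whose geodesics pass through 5 — 4–2: 1/2; 4–8: 1; 4–3: 1; 4–7: 1; 4–6: 1/2; 4–10: 1; 4–1: 1; 2–8: 1; 2–3: 1; 2–7: 1; 2–6: 1/2; 2–10: 1; 9–8: 1; 9–3: 1 … (+18 more pairs).
All other pairs contribute 0.
Summing the contributions gives betweenness(5) = 30.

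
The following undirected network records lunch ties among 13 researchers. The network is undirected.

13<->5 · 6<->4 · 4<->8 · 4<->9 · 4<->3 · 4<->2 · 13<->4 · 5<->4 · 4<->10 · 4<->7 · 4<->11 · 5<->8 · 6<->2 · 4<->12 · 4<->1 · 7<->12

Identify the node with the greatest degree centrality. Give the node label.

Degrees — 1:1, 2:2, 3:1, 4:12, 5:3, 6:2, 7:2, 8:2, 9:1, 10:1, 11:1, 12:2, 13:2.
The maximum is 12, attained only by 4.

4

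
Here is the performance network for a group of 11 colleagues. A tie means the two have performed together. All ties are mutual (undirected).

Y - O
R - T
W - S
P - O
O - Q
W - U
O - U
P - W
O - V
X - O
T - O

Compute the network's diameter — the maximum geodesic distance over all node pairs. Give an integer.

5

Eccentricity of each node (its greatest distance to any other): O:3, P:3, Q:4, R:5, S:5, T:4, U:3, V:4, W:4, X:4, Y:4.
The maximum eccentricity is 5, realized for instance by the pair S–R via S – W – P – O – T – R. So the diameter is 5.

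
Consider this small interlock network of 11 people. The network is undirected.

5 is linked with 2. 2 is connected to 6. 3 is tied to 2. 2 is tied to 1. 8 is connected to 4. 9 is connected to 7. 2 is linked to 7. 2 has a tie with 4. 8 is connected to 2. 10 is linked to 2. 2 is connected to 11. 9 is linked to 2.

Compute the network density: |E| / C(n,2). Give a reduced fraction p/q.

12/55

There are 12 edges and 11 nodes, so the maximum possible is C(11,2) = 55.
Density = 12/55.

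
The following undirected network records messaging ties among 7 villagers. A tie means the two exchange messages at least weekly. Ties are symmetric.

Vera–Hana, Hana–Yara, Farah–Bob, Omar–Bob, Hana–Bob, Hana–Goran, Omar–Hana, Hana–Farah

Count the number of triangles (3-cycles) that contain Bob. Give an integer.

2

Bob's neighbors: Farah, Hana, and Omar.
Neighbor pairs that are themselves tied: Bob–Farah–Hana; Bob–Hana–Omar. Each forms one triangle with Bob, for 2 in total.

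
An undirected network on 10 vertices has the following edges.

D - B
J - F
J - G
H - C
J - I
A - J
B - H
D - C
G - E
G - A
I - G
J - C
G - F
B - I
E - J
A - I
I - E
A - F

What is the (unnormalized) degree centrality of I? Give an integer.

5

I is directly tied to A, B, E, G, and J. That is 5 neighbors, so the degree of I is 5.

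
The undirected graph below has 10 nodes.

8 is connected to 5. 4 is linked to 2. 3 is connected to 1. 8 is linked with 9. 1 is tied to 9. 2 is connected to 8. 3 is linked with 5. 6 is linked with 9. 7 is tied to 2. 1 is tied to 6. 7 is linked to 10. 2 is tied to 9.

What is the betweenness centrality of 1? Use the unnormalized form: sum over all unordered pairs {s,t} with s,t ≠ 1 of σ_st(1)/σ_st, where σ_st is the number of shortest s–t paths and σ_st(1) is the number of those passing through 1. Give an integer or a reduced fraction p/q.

9/2

Pairs whose geodesics pass through 1 — 6–3: 1; 6–5: 1/2; 9–3: 1; 3–4: 1/2; 3–10: 1/2; 3–7: 1/2; 3–2: 1/2.
All other pairs contribute 0.
Summing the contributions gives betweenness(1) = 9/2.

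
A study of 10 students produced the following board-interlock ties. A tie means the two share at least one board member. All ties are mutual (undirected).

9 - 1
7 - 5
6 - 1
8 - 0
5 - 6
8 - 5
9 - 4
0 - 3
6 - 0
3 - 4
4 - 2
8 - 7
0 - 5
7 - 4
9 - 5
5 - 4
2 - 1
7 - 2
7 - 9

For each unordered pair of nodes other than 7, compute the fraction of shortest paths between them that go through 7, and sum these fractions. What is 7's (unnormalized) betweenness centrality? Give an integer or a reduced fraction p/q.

Pairs whose geodesics pass through 7 — 5–2: 1/2; 4–8: 1/2; 2–9: 1/3; 2–8: 1; 2–0: 2/5; 1–8: 2/5; 9–8: 1/2.
All other pairs contribute 0.
Summing the contributions gives betweenness(7) = 109/30.

109/30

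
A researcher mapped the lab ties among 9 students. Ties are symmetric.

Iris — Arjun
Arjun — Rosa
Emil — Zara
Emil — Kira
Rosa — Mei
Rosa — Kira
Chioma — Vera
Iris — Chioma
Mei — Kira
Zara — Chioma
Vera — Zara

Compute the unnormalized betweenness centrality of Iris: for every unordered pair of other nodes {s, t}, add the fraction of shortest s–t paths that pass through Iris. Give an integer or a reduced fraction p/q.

Pairs whose geodesics pass through Iris — Chioma–Mei: 1/2; Chioma–Rosa: 1; Chioma–Arjun: 1; Vera–Rosa: 1/2; Vera–Arjun: 1; Zara–Arjun: 1.
All other pairs contribute 0.
Summing the contributions gives betweenness(Iris) = 5.

5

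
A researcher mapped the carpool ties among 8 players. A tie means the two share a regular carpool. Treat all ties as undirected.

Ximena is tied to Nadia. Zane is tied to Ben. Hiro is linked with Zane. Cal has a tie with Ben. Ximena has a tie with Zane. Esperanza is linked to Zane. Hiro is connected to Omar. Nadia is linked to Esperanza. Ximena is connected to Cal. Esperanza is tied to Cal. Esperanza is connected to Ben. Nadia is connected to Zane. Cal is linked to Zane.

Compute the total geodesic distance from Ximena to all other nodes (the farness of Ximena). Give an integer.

12

Distances from Ximena: Ben:2, Cal:1, Esperanza:2, Hiro:2, Nadia:1, Omar:3, Zane:1.
Sum = 2 + 1 + 2 + 2 + 1 + 3 + 1 = 12.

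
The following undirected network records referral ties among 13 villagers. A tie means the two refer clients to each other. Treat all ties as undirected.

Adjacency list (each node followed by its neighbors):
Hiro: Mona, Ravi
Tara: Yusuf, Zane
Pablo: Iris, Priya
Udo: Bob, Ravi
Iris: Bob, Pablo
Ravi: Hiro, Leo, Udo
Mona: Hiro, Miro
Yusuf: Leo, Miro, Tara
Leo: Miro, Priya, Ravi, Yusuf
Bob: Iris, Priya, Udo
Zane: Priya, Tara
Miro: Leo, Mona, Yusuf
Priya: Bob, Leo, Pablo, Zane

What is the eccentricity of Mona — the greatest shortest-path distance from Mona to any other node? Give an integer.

5

Distances from Mona: Bob:4, Hiro:1, Iris:5, Leo:2, Miro:1, Pablo:4, Priya:3, Ravi:2, Tara:3, Udo:3, Yusuf:2, Zane:4.
The largest is 5 (to Iris), so the eccentricity of Mona is 5.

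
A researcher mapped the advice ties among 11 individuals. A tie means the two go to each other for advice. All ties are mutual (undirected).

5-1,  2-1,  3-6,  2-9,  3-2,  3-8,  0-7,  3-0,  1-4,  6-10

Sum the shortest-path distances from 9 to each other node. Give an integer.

28

Distances from 9: 0:3, 1:2, 2:1, 3:2, 4:3, 5:3, 6:3, 7:4, 8:3, 10:4.
Sum = 3 + 2 + 1 + 2 + 3 + 3 + 3 + 4 + 3 + 4 = 28.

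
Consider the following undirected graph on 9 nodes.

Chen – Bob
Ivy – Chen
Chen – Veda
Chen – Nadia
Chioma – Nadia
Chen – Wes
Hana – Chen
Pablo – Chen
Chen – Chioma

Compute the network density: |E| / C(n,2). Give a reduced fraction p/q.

There are 9 edges and 9 nodes, so the maximum possible is C(9,2) = 36.
Density = 9/36 = 1/4.

1/4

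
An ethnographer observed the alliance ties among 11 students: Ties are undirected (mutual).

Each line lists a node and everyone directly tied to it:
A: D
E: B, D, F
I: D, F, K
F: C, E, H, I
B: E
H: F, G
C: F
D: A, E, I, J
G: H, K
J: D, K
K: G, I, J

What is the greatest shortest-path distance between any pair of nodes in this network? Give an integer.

Eccentricity of each node (its greatest distance to any other): A:4, B:4, C:4, D:3, E:3, F:3, G:4, H:4, I:3, J:4, K:4.
The maximum eccentricity is 4, realized for instance by the pair G–B via G – H – F – E – B. So the diameter is 4.

4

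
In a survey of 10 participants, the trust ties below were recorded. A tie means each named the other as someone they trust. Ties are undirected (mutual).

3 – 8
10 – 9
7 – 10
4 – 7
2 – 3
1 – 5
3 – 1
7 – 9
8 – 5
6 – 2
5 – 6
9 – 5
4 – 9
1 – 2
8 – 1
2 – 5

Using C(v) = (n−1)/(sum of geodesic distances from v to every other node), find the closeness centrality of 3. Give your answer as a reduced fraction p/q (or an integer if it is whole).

Distances from 3: 1:1, 2:1, 4:4, 5:2, 6:2, 7:4, 8:1, 9:3, 10:4. Sum = 22.
n = 10, so closeness = 9/22.

9/22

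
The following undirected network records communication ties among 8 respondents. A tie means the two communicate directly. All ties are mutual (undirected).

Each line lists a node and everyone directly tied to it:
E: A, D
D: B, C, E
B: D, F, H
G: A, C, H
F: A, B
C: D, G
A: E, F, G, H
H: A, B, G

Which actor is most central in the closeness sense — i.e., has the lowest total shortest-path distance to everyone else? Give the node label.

A

Farness (sum of distances to all others) for each node — A:10, B:11, C:13, D:11, E:12, F:13, G:11, H:11.
The smallest farness is 10, for A, so A has the highest closeness.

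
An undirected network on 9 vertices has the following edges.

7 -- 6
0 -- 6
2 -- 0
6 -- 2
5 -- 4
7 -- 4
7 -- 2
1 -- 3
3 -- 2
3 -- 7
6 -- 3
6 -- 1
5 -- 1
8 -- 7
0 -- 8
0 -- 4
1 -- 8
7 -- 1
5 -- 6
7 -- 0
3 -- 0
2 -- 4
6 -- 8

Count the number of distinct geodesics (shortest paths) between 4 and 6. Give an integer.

The shortest distance is 2. The length-2 paths are: 4–2–6; 4–7–6; 4–0–6; 4–5–6.
That gives 4 distinct shortest paths.

4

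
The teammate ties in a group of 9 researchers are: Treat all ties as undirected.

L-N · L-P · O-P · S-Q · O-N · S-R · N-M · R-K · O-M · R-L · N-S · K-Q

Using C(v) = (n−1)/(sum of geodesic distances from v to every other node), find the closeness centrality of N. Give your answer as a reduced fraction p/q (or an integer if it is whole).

8/13

Distances from N: K:3, L:1, M:1, O:1, P:2, Q:2, R:2, S:1. Sum = 13.
n = 9, so closeness = 8/13.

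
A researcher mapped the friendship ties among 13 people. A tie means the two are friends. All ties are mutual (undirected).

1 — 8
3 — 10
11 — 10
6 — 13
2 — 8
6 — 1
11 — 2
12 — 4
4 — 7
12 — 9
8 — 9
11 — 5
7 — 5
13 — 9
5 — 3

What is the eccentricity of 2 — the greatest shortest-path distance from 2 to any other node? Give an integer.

Distances from 2: 1:2, 3:3, 4:4, 5:2, 6:3, 7:3, 8:1, 9:2, 10:2, 11:1, 12:3, 13:3.
The largest is 4 (to 4), so the eccentricity of 2 is 4.

4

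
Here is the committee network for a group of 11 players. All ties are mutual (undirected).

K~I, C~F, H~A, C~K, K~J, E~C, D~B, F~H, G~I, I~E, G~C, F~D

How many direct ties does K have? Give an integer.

3

K is directly tied to C, I, and J. That is 3 neighbors, so the degree of K is 3.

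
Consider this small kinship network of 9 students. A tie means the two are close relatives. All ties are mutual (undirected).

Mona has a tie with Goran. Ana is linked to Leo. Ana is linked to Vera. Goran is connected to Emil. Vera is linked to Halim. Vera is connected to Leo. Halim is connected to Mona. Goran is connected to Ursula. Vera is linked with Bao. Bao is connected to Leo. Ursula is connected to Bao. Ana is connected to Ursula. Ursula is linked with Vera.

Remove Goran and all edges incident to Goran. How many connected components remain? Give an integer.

Without Goran, the remaining ties split the others into: {Ana, Bao, Halim, Leo, Mona, Ursula, Vera}; {Emil}.
That's 2 separate components.

2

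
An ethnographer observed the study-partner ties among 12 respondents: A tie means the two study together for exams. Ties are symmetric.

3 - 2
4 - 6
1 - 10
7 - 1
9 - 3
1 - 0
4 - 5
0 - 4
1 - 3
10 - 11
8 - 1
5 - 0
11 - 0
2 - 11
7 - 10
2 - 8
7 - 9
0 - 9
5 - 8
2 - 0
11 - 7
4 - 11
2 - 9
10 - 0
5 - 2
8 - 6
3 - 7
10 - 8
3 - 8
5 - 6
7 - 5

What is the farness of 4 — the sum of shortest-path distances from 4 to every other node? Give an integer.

19

Distances from 4: 0:1, 1:2, 2:2, 3:3, 5:1, 6:1, 7:2, 8:2, 9:2, 10:2, 11:1.
Sum = 1 + 2 + 2 + 3 + 1 + 1 + 2 + 2 + 2 + 2 + 1 = 19.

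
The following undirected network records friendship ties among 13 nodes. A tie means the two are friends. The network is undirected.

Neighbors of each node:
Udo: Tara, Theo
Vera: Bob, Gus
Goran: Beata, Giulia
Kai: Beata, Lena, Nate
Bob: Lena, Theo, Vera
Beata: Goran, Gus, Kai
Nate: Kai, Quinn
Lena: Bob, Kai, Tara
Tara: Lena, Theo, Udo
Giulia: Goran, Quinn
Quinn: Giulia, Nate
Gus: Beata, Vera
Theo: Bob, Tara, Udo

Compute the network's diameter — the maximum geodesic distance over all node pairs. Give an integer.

Eccentricity of each node (its greatest distance to any other): Beata:4, Bob:5, Giulia:6, Goran:5, Gus:4, Kai:3, Lena:4, Nate:4, Quinn:5, Tara:5, Theo:6, Udo:6, Vera:5.
The maximum eccentricity is 6, realized for instance by the pair Theo–Giulia via Theo – Bob – Lena – Kai – Nate – Quinn – Giulia. So the diameter is 6.

6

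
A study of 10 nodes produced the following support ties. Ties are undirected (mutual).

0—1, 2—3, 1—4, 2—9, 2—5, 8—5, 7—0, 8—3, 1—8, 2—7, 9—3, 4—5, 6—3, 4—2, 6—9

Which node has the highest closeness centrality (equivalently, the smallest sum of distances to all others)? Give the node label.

Farness (sum of distances to all others) for each node — 0:21, 1:17, 2:13, 3:15, 4:16, 5:17, 6:22, 7:18, 8:16, 9:17.
The smallest farness is 13, for 2, so 2 has the highest closeness.

2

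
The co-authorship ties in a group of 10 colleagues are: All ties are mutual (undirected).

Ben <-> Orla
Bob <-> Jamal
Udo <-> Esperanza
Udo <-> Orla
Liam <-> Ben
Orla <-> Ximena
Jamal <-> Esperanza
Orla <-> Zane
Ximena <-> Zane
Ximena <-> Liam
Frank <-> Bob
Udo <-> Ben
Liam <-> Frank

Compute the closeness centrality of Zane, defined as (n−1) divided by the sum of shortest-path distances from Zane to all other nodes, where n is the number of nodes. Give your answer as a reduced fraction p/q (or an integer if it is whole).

9/22

Distances from Zane: Ben:2, Bob:4, Esperanza:3, Frank:3, Jamal:4, Liam:2, Orla:1, Udo:2, Ximena:1. Sum = 22.
n = 10, so closeness = 9/22.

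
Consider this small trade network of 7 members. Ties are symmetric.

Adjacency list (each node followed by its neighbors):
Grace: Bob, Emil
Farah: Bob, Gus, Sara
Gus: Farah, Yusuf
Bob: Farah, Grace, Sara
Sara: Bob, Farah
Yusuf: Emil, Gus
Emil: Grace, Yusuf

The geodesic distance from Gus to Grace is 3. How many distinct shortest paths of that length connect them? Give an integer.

2

The shortest distance is 3. The length-3 paths are: Gus–Yusuf–Emil–Grace; Gus–Farah–Bob–Grace.
That gives 2 distinct shortest paths.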